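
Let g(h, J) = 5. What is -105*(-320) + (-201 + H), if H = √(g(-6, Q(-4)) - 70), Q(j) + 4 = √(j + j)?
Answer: 33399 + I*√65 ≈ 33399.0 + 8.0623*I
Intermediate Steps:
Q(j) = -4 + √2*√j (Q(j) = -4 + √(j + j) = -4 + √(2*j) = -4 + √2*√j)
H = I*√65 (H = √(5 - 70) = √(-65) = I*√65 ≈ 8.0623*I)
-105*(-320) + (-201 + H) = -105*(-320) + (-201 + I*√65) = 33600 + (-201 + I*√65) = 33399 + I*√65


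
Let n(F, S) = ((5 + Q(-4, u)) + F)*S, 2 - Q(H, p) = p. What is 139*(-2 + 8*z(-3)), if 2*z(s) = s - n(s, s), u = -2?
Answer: 8062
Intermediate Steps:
Q(H, p) = 2 - p
n(F, S) = S*(9 + F) (n(F, S) = ((5 + (2 - 1*(-2))) + F)*S = ((5 + (2 + 2)) + F)*S = ((5 + 4) + F)*S = (9 + F)*S = S*(9 + F))
z(s) = s/2 - s*(9 + s)/2 (z(s) = (s - s*(9 + s))/2 = s/2 - s*(9 + s)/2)
139*(-2 + 8*z(-3)) = 139*(-2 + 8*((½)*(-3)*(-8 - 1*(-3)))) = 139*(-2 + 8*((½)*(-3)*(-8 + 3))) = 139*(-2 + 8*((½)*(-3)*(-5))) = 139*(-2 + 8*(15/2)) = 139*(-2 + 60) = 139*58 = 8062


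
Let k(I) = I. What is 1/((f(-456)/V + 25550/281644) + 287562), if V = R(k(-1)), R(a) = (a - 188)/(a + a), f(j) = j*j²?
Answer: -985754/705614171179 ≈ -1.3970e-6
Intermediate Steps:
f(j) = j³
R(a) = (-188 + a)/(2*a) (R(a) = (-188 + a)/((2*a)) = (-188 + a)*(1/(2*a)) = (-188 + a)/(2*a))
V = 189/2 (V = (½)*(-188 - 1)/(-1) = (½)*(-1)*(-189) = 189/2 ≈ 94.500)
1/((f(-456)/V + 25550/281644) + 287562) = 1/(((-456)³/(189/2) + 25550/281644) + 287562) = 1/((-94818816*2/189 + 25550*(1/281644)) + 287562) = 1/((-7023616/7 + 12775/140822) + 287562) = 1/(-989079562927/985754 + 287562) = 1/(-705614171179/985754) = -985754/705614171179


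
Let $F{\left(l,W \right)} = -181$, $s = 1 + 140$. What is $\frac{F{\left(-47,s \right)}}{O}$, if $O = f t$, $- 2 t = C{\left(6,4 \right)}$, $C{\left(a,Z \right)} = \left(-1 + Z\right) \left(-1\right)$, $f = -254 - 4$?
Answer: $\frac{181}{387} \approx 0.4677$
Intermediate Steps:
$f = -258$ ($f = -254 - 4 = -258$)
$C{\left(a,Z \right)} = 1 - Z$
$s = 141$
$t = \frac{3}{2}$ ($t = - \frac{1 - 4}{2} = \left(- \frac{1}{2}\right) \left(-3\right) = \frac{3}{2} \approx 1.5$)
$O = -387$ ($O = \left(-258\right) \frac{3}{2} = -387$)
$\frac{F{\left(-47,s \right)}}{O} = - \frac{181}{-387} = \left(-181\right) \left(- \frac{1}{387}\right) = \frac{181}{387}$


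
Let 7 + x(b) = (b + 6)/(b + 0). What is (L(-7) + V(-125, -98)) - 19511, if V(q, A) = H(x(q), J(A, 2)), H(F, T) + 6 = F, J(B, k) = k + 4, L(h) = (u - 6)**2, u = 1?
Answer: -2437256/125 ≈ -19498.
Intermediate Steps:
L(h) = 25 (L(h) = (1 - 6)**2 = (-5)**2 = 25)
J(B, k) = 4 + k
x(b) = -7 + (6 + b)/b (x(b) = -7 + (b + 6)/(b + 0) = -7 + (6 + b)/b)
H(F, T) = -6 + F
V(q, A) = -12 + 6/q (V(q, A) = -6 + (-6 + 6/q) = -12 + 6/q)
(L(-7) + V(-125, -98)) - 19511 = (25 + (-12 + 6/(-125))) - 19511 = (25 + (-12 + 6*(-1/125))) - 19511 = (25 + (-12 - 6/125)) - 19511 = (25 - 1506/125) - 19511 = 1619/125 - 19511 = -2437256/125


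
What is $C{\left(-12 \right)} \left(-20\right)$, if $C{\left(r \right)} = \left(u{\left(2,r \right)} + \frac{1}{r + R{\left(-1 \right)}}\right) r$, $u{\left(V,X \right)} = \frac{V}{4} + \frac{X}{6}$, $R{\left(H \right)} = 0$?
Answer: $-380$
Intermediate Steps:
$u{\left(V,X \right)} = \frac{V}{4} + \frac{X}{6}$ ($u{\left(V,X \right)} = V \frac{1}{4} + X \frac{1}{6} = \frac{V}{4} + \frac{X}{6}$)
$C{\left(r \right)} = r \left(\frac{1}{2} + \frac{1}{r} + \frac{r}{6}\right)$ ($C{\left(r \right)} = \left(\left(\frac{1}{4} \cdot 2 + \frac{r}{6}\right) + \frac{1}{r + 0}\right) r = \left(\left(\frac{1}{2} + \frac{r}{6}\right) + \frac{1}{r}\right) r = \left(\frac{1}{2} + \frac{1}{r} + \frac{r}{6}\right) r = r \left(\frac{1}{2} + \frac{1}{r} + \frac{r}{6}\right)$)
$C{\left(-12 \right)} \left(-20\right) = \left(1 + \frac{1}{6} \left(-12\right) \left(3 - 12\right)\right) \left(-20\right) = \left(1 + \frac{1}{6} \left(-12\right) \left(-9\right)\right) \left(-20\right) = \left(1 + 18\right) \left(-20\right) = 19 \left(-20\right) = -380$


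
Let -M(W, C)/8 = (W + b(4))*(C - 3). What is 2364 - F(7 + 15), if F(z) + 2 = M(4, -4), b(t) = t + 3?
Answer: 1750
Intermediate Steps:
b(t) = 3 + t
M(W, C) = -8*(-3 + C)*(7 + W) (M(W, C) = -8*(W + (3 + 4))*(C - 3) = -8*(W + 7)*(-3 + C) = -8*(7 + W)*(-3 + C) = -8*(-3 + C)*(7 + W))
F(z) = 614 (F(z) = -2 + (168 - 56*(-4) + 24*4 - 8*(-4)*4) = -2 + (168 + 224 + 96 + 128) = -2 + 616 = 614)
2364 - F(7 + 15) = 2364 - 1*614 = 2364 - 614 = 1750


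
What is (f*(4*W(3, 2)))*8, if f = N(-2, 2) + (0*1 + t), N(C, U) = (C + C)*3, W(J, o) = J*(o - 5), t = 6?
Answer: 1728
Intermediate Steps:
W(J, o) = J*(-5 + o)
N(C, U) = 6*C (N(C, U) = (2*C)*3 = 6*C)
f = -6 (f = 6*(-2) + (0*1 + 6) = -12 + (0 + 6) = -12 + 6 = -6)
(f*(4*W(3, 2)))*8 = -24*3*(-5 + 2)*8 = -24*3*(-3)*8 = -24*(-9)*8 = -6*(-36)*8 = 216*8 = 1728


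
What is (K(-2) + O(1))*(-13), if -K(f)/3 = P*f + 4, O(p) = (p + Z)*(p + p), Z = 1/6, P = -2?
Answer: 845/3 ≈ 281.67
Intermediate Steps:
Z = ⅙ ≈ 0.16667
O(p) = 2*p*(⅙ + p) (O(p) = (p + ⅙)*(p + p) = (⅙ + p)*(2*p) = 2*p*(⅙ + p))
K(f) = -12 + 6*f (K(f) = -3*(-2*f + 4) = -3*(4 - 2*f) = -12 + 6*f)
(K(-2) + O(1))*(-13) = ((-12 + 6*(-2)) + (⅓)*1*(1 + 6*1))*(-13) = ((-12 - 12) + (⅓)*1*(1 + 6))*(-13) = (-24 + (⅓)*1*7)*(-13) = (-24 + 7/3)*(-13) = -65/3*(-13) = 845/3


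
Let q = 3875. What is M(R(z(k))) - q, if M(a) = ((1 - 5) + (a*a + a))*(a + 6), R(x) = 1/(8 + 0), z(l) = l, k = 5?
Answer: -1996103/512 ≈ -3898.6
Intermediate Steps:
R(x) = ⅛ (R(x) = 1/8 = ⅛)
M(a) = (6 + a)*(-4 + a + a²) (M(a) = (-4 + (a² + a))*(6 + a) = (-4 + (a + a²))*(6 + a) = (-4 + a + a²)*(6 + a) = (6 + a)*(-4 + a + a²))
M(R(z(k))) - q = (-24 + (⅛)³ + 2*(⅛) + 7*(⅛)²) - 1*3875 = (-24 + 1/512 + ¼ + 7*(1/64)) - 3875 = (-24 + 1/512 + ¼ + 7/64) - 3875 = -12103/512 - 3875 = -1996103/512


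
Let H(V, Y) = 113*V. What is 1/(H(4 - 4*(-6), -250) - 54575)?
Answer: -1/51411 ≈ -1.9451e-5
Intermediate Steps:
1/(H(4 - 4*(-6), -250) - 54575) = 1/(113*(4 - 4*(-6)) - 54575) = 1/(113*(4 + 24) - 54575) = 1/(113*28 - 54575) = 1/(3164 - 54575) = 1/(-51411) = -1/51411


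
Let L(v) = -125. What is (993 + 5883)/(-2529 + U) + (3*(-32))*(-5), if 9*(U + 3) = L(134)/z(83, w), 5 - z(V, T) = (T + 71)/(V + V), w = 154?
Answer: 659015538/1380749 ≈ 477.29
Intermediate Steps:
z(V, T) = 5 - (71 + T)/(2*V) (z(V, T) = 5 - (T + 71)/(V + V) = 5 - (71 + T)/(2*V))
U = -7417/1089 (U = -3 + (-125*166/(-71 - 1*154 + 10*83))/9 = -3 + (-125*166/(-71 - 154 + 830))/9 = -3 + (-125/((½)*(1/83)*605))/9 = -3 + (-125/605/166)/9 = -3 + (-125*166/605)/9 = -3 + (⅑)*(-4150/121) = -3 - 4150/1089 = -7417/1089 ≈ -6.8108)
(993 + 5883)/(-2529 + U) + (3*(-32))*(-5) = (993 + 5883)/(-2529 - 7417/1089) + (3*(-32))*(-5) = 6876/(-2761498/1089) - 96*(-5) = 6876*(-1089/2761498) + 480 = -3743982/1380749 + 480 = 659015538/1380749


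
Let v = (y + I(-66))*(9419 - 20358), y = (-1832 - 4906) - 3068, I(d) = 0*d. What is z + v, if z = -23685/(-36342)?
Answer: 1299442548971/12114 ≈ 1.0727e+8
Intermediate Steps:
I(d) = 0
z = 7895/12114 (z = -23685*(-1/36342) = 7895/12114 ≈ 0.65172)
y = -9806 (y = -6738 - 3068 = -9806)
v = 107267834 (v = (-9806 + 0)*(9419 - 20358) = -9806*(-10939) = 107267834)
z + v = 7895/12114 + 107267834 = 1299442548971/12114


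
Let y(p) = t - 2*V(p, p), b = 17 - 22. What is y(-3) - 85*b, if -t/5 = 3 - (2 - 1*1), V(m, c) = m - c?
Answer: 415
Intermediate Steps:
b = -5
t = -10 (t = -5*(3 - (2 - 1*1)) = -5*(3 - (2 - 1)) = -5*(3 - 1*1) = -5*(3 - 1) = -5*2 = -10)
y(p) = -10 (y(p) = -10 - 2*(p - p) = -10 - 2*0 = -10 + 0 = -10)
y(-3) - 85*b = -10 - 85*(-5) = -10 + 425 = 415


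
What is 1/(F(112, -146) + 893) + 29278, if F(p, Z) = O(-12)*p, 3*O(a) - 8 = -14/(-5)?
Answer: 189750723/6481 ≈ 29278.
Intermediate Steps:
O(a) = 18/5 (O(a) = 8/3 + (-14/(-5))/3 = 8/3 + (-14*(-⅕))/3 = 8/3 + (⅓)*(14/5) = 8/3 + 14/15 = 18/5)
F(p, Z) = 18*p/5
1/(F(112, -146) + 893) + 29278 = 1/((18/5)*112 + 893) + 29278 = 1/(2016/5 + 893) + 29278 = 1/(6481/5) + 29278 = 5/6481 + 29278 = 189750723/6481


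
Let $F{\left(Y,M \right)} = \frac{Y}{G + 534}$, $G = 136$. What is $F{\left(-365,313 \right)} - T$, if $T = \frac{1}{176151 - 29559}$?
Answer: $- \frac{5350675}{9821664} \approx -0.54478$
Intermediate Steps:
$T = \frac{1}{146592} \approx 6.8217 \cdot 10^{-6}$
$F{\left(Y,M \right)} = \frac{Y}{670}$ ($F{\left(Y,M \right)} = \frac{Y}{136 + 534} = \frac{Y}{670}$)
$F{\left(-365,313 \right)} - T = \frac{1}{670} \left(-365\right) - \frac{1}{146592} = - \frac{73}{134} - \frac{1}{146592} = - \frac{5350675}{9821664}$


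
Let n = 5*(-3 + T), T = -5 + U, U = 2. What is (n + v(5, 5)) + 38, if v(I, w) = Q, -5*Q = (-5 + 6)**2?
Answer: 39/5 ≈ 7.8000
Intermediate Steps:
T = -3 (T = -5 + 2 = -3)
Q = -1/5 (Q = -(-5 + 6)**2/5 = -1/5*1**2 = -1/5*1 = -1/5 ≈ -0.20000)
v(I, w) = -1/5
n = -30 (n = 5*(-3 - 3) = 5*(-6) = -30)
(n + v(5, 5)) + 38 = (-30 - 1/5) + 38 = -151/5 + 38 = 39/5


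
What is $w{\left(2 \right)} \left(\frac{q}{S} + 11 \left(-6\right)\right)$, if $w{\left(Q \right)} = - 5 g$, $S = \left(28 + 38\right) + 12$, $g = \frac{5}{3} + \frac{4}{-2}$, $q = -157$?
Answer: $- \frac{26525}{234} \approx -113.35$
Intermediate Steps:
$g = - \frac{1}{3}$ ($g = 5 \cdot \frac{1}{3} + 4 \left(- \frac{1}{2}\right) = \frac{5}{3} - 2 = - \frac{1}{3} \approx -0.33333$)
$S = 78$ ($S = 66 + 12 = 78$)
$w{\left(Q \right)} = \frac{5}{3}$ ($w{\left(Q \right)} = \left(-5\right) \left(- \frac{1}{3}\right) = \frac{5}{3}$)
$w{\left(2 \right)} \left(\frac{q}{S} + 11 \left(-6\right)\right) = \frac{5 \left(- \frac{157}{78} + 11 \left(-6\right)\right)}{3} = \frac{5 \left(\left(-157\right) \frac{1}{78} - 66\right)}{3} = \frac{5 \left(- \frac{157}{78} - 66\right)}{3} = \frac{5}{3} \left(- \frac{5305}{78}\right) = - \frac{26525}{234}$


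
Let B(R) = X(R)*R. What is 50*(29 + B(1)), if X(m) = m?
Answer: 1500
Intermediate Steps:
B(R) = R² (B(R) = R*R = R²)
50*(29 + B(1)) = 50*(29 + 1²) = 50*(29 + 1) = 50*30 = 1500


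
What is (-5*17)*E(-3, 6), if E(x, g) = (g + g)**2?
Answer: -12240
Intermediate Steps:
E(x, g) = 4*g**2 (E(x, g) = (2*g)**2 = 4*g**2)
(-5*17)*E(-3, 6) = (-5*17)*(4*6**2) = -340*36 = -85*144 = -12240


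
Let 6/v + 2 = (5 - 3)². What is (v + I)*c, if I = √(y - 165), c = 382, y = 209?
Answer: 1146 + 764*√11 ≈ 3679.9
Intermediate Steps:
v = 3 (v = 6/(-2 + (5 - 3)²) = 6/(-2 + 2²) = 6/(-2 + 4) = 6/2 = 6*(½) = 3)
I = 2*√11 (I = √(209 - 165) = √44 = 2*√11 ≈ 6.6332)
(v + I)*c = (3 + 2*√11)*382 = 1146 + 764*√11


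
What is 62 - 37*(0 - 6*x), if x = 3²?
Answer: 2060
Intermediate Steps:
x = 9
62 - 37*(0 - 6*x) = 62 - 37*(0 - 6*9) = 62 - 37*(0 - 54) = 62 - 37*(-54) = 62 + 1998 = 2060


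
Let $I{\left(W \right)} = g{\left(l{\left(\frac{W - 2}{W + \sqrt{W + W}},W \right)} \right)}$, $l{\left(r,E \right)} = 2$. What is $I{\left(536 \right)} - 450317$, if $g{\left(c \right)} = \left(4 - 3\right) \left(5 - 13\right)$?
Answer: $-450325$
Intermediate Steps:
$g{\left(c \right)} = -8$ ($g{\left(c \right)} = 1 \left(-8\right) = -8$)
$I{\left(W \right)} = -8$
$I{\left(536 \right)} - 450317 = -8 - 450317 = -450325$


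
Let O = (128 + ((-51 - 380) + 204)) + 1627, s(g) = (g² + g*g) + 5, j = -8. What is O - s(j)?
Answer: 1395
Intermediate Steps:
s(g) = 5 + 2*g² (s(g) = (g² + g²) + 5 = 2*g² + 5 = 5 + 2*g²)
O = 1528 (O = (128 + (-431 + 204)) + 1627 = (128 - 227) + 1627 = -99 + 1627 = 1528)
O - s(j) = 1528 - (5 + 2*(-8)²) = 1528 - (5 + 2*64) = 1528 - (5 + 128) = 1528 - 1*133 = 1528 - 133 = 1395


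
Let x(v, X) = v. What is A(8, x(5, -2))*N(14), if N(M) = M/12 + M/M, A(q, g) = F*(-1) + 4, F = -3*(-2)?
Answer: -13/3 ≈ -4.3333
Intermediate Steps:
F = 6
A(q, g) = -2 (A(q, g) = 6*(-1) + 4 = -6 + 4 = -2)
N(M) = 1 + M/12 (N(M) = M*(1/12) + 1 = M/12 + 1 = 1 + M/12)
A(8, x(5, -2))*N(14) = -2*(1 + (1/12)*14) = -2*(1 + 7/6) = -2*13/6 = -13/3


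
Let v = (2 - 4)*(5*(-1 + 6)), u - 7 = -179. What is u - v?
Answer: -122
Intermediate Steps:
u = -172 (u = 7 - 179 = -172)
v = -50 (v = -10*5 = -2*25 = -50)
u - v = -172 - 1*(-50) = -172 + 50 = -122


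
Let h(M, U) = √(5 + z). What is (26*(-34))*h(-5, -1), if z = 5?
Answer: -884*√10 ≈ -2795.5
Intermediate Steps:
h(M, U) = √10 (h(M, U) = √(5 + 5) = √10)
(26*(-34))*h(-5, -1) = (26*(-34))*√10 = -884*√10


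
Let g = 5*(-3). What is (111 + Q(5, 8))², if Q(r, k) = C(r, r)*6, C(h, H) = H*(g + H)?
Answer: 35721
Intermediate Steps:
g = -15
C(h, H) = H*(-15 + H)
Q(r, k) = 6*r*(-15 + r) (Q(r, k) = (r*(-15 + r))*6 = 6*r*(-15 + r))
(111 + Q(5, 8))² = (111 + 6*5*(-15 + 5))² = (111 + 6*5*(-10))² = (111 - 300)² = (-189)² = 35721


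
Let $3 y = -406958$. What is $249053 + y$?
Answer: $\frac{340201}{3} \approx 1.134 \cdot 10^{5}$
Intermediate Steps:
$y = - \frac{406958}{3}$ ($y = \frac{1}{3} \left(-406958\right) = - \frac{406958}{3} \approx -1.3565 \cdot 10^{5}$)
$249053 + y = 249053 - \frac{406958}{3} = \frac{340201}{3}$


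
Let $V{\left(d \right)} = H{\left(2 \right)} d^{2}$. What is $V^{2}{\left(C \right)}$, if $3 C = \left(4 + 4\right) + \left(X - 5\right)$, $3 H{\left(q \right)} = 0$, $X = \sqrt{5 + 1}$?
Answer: $0$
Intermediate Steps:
$X = \sqrt{6} \approx 2.4495$
$H{\left(q \right)} = 0$ ($H{\left(q \right)} = \frac{1}{3} \cdot 0 = 0$)
$C = 1 + \frac{\sqrt{6}}{3}$ ($C = \frac{\left(4 + 4\right) + \left(\sqrt{6} - 5\right)}{3} = \frac{8 - \left(5 - \sqrt{6}\right)}{3} = \frac{3 + \sqrt{6}}{3} = 1 + \frac{\sqrt{6}}{3} \approx 1.8165$)
$V{\left(d \right)} = 0$ ($V{\left(d \right)} = 0 d^{2} = 0$)
$V^{2}{\left(C \right)} = 0^{2} = 0$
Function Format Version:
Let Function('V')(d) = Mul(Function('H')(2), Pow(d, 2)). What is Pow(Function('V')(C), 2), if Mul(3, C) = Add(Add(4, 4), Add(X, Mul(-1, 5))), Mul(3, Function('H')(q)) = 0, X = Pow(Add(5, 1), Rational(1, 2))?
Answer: 0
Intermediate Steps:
X = Pow(6, Rational(1, 2)) ≈ 2.4495
Function('H')(q) = 0 (Function('H')(q) = Mul(Rational(1, 3), 0) = 0)
C = Add(1, Mul(Rational(1, 3), Pow(6, Rational(1, 2)))) (C = Mul(Rational(1, 3), Add(Add(4, 4), Add(Pow(6, Rational(1, 2)), Mul(-1, 5)))) = Mul(Rational(1, 3), Add(8, Add(Pow(6, Rational(1, 2)), -5))) = Mul(Rational(1, 3), Add(8, Add(-5, Pow(6, Rational(1, 2))))) = Mul(Rational(1, 3), Add(3, Pow(6, Rational(1, 2)))) = Add(1, Mul(Rational(1, 3), Pow(6, Rational(1, 2)))) ≈ 1.8165)
Function('V')(d) = 0 (Function('V')(d) = Mul(0, Pow(d, 2)) = 0)
Pow(Function('V')(C), 2) = Pow(0, 2) = 0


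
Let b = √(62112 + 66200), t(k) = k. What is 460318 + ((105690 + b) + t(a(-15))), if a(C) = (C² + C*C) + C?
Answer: 566443 + 2*√32078 ≈ 5.6680e+5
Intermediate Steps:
a(C) = C + 2*C² (a(C) = (C² + C²) + C = 2*C² + C = C + 2*C²)
b = 2*√32078 (b = √128312 = 2*√32078 ≈ 358.21)
460318 + ((105690 + b) + t(a(-15))) = 460318 + ((105690 + 2*√32078) - 15*(1 + 2*(-15))) = 460318 + ((105690 + 2*√32078) - 15*(1 - 30)) = 460318 + ((105690 + 2*√32078) - 15*(-29)) = 460318 + ((105690 + 2*√32078) + 435) = 460318 + (106125 + 2*√32078) = 566443 + 2*√32078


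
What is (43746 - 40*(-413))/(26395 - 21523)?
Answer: 30133/2436 ≈ 12.370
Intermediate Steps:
(43746 - 40*(-413))/(26395 - 21523) = (43746 + 16520)/4872 = 60266*(1/4872) = 30133/2436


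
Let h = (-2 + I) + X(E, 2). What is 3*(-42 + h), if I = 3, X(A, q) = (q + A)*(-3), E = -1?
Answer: -132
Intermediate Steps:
X(A, q) = -3*A - 3*q (X(A, q) = (A + q)*(-3) = -3*A - 3*q)
h = -2 (h = (-2 + 3) + (-3*(-1) - 3*2) = 1 + (3 - 6) = 1 - 3 = -2)
3*(-42 + h) = 3*(-42 - 2) = 3*(-44) = -132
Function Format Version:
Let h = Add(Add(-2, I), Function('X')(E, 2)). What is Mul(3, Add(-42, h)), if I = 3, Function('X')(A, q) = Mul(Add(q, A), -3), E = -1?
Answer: -132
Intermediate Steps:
Function('X')(A, q) = Add(Mul(-3, A), Mul(-3, q)) (Function('X')(A, q) = Mul(Add(A, q), -3) = Add(Mul(-3, A), Mul(-3, q)))
h = -2 (h = Add(Add(-2, 3), Add(Mul(-3, -1), Mul(-3, 2))) = Add(1, Add(3, -6)) = Add(1, -3) = -2)
Mul(3, Add(-42, h)) = Mul(3, Add(-42, -2)) = Mul(3, -44) = -132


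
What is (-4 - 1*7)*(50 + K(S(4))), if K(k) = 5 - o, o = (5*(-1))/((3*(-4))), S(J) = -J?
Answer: -7205/12 ≈ -600.42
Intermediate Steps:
o = 5/12 (o = -5/(-12) = -5*(-1/12) = 5/12 ≈ 0.41667)
K(k) = 55/12 (K(k) = 5 - 1*5/12 = 5 - 5/12 = 55/12)
(-4 - 1*7)*(50 + K(S(4))) = (-4 - 1*7)*(50 + 55/12) = (-4 - 7)*(655/12) = -11*655/12 = -7205/12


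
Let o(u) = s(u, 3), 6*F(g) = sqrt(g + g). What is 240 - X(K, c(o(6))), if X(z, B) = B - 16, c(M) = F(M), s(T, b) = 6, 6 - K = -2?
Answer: 256 - sqrt(3)/3 ≈ 255.42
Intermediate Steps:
K = 8 (K = 6 - 1*(-2) = 6 + 2 = 8)
F(g) = sqrt(2)*sqrt(g)/6 (F(g) = sqrt(g + g)/6 = sqrt(2*g)/6 = (sqrt(2)*sqrt(g))/6 = sqrt(2)*sqrt(g)/6)
o(u) = 6
c(M) = sqrt(2)*sqrt(M)/6
X(z, B) = -16 + B
240 - X(K, c(o(6))) = 240 - (-16 + sqrt(2)*sqrt(6)/6) = 240 - (-16 + sqrt(3)/3) = 240 + (16 - sqrt(3)/3) = 256 - sqrt(3)/3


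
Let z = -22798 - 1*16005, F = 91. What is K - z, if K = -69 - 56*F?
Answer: 33638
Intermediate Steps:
z = -38803 (z = -22798 - 16005 = -38803)
K = -5165 (K = -69 - 56*91 = -69 - 5096 = -5165)
K - z = -5165 - 1*(-38803) = -5165 + 38803 = 33638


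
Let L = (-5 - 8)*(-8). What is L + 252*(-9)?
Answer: -2164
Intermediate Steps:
L = 104 (L = -13*(-8) = 104)
L + 252*(-9) = 104 + 252*(-9) = 104 - 2268 = -2164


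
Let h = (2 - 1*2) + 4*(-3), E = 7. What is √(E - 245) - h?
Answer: 12 + I*√238 ≈ 12.0 + 15.427*I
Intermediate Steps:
h = -12 (h = (2 - 2) - 12 = 0 - 12 = -12)
√(E - 245) - h = √(7 - 245) - 1*(-12) = √(-238) + 12 = I*√238 + 12 = 12 + I*√238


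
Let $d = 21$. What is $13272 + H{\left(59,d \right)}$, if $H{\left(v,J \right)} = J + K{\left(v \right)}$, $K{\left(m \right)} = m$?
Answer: $13352$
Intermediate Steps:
$H{\left(v,J \right)} = J + v$
$13272 + H{\left(59,d \right)} = 13272 + \left(21 + 59\right) = 13272 + 80 = 13352$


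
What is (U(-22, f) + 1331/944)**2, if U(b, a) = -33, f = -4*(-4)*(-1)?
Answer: 889292041/891136 ≈ 997.93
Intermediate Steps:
f = -16 (f = 16*(-1) = -16)
(U(-22, f) + 1331/944)**2 = (-33 + 1331/944)**2 = (-29821/944)**2 = 889292041/891136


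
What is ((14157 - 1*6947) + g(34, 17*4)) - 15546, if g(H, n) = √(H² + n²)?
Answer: -8336 + 34*√5 ≈ -8260.0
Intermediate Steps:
((14157 - 1*6947) + g(34, 17*4)) - 15546 = ((14157 - 1*6947) + √(34² + (17*4)²)) - 15546 = ((14157 - 6947) + √(1156 + 68²)) - 15546 = (7210 + √(1156 + 4624)) - 15546 = (7210 + √5780) - 15546 = (7210 + 34*√5) - 15546 = -8336 + 34*√5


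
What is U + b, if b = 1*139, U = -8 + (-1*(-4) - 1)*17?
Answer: 182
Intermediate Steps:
U = 43 (U = -8 + (4 - 1)*17 = -8 + 3*17 = -8 + 51 = 43)
b = 139
U + b = 43 + 139 = 182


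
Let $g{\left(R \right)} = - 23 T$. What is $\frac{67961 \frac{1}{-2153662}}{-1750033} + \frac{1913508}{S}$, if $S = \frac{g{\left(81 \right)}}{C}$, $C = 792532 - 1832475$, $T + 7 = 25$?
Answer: $\frac{18116039566764362885877}{3768979570846} \approx 4.8066 \cdot 10^{9}$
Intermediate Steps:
$T = 18$ ($T = -7 + 25 = 18$)
$C = -1039943$ ($C = 792532 - 1832475 = -1039943$)
$g{\left(R \right)} = -414$ ($g{\left(R \right)} = \left(-23\right) 18 = -414$)
$S = \frac{414}{1039943}$ ($S = - \frac{414}{-1039943} = \left(-414\right) \left(- \frac{1}{1039943}\right) = \frac{414}{1039943} \approx 0.0003981$)
$\frac{67961 \frac{1}{-2153662}}{-1750033} + \frac{1913508}{S} = \frac{67961 \frac{1}{-2153662}}{-1750033} + \frac{1913508}{\frac{414}{1039943}} = 67961 \left(- \frac{1}{2153662}\right) \left(- \frac{1}{1750033}\right) + 1913508 \cdot \frac{1039943}{414} = \left(- \frac{67961}{2153662}\right) \left(- \frac{1}{1750033}\right) + 4806616546 = \frac{67961}{3768979570846} + 4806616546 = \frac{18116039566764362885877}{3768979570846}$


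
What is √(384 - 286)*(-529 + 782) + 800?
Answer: 800 + 1771*√2 ≈ 3304.6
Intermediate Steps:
√(384 - 286)*(-529 + 782) + 800 = √98*253 + 800 = (7*√2)*253 + 800 = 1771*√2 + 800 = 800 + 1771*√2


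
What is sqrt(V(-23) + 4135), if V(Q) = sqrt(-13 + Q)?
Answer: sqrt(4135 + 6*I) ≈ 64.304 + 0.0467*I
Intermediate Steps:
sqrt(V(-23) + 4135) = sqrt(sqrt(-13 - 23) + 4135) = sqrt(sqrt(-36) + 4135) = sqrt(6*I + 4135) = sqrt(4135 + 6*I)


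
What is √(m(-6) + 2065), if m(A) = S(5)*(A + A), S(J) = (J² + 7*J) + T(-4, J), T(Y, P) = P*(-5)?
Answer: √1645 ≈ 40.559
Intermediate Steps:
T(Y, P) = -5*P
S(J) = J² + 2*J (S(J) = (J² + 7*J) - 5*J = J² + 2*J)
m(A) = 70*A (m(A) = (5*(2 + 5))*(A + A) = (5*7)*(2*A) = 35*(2*A) = 70*A)
√(m(-6) + 2065) = √(70*(-6) + 2065) = √(-420 + 2065) = √1645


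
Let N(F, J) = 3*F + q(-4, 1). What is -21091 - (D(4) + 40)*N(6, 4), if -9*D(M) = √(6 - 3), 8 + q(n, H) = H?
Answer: -21531 + 11*√3/9 ≈ -21529.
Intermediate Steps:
q(n, H) = -8 + H
D(M) = -√3/9 (D(M) = -√(6 - 3)/9 = -√3/9)
N(F, J) = -7 + 3*F (N(F, J) = 3*F + (-8 + 1) = 3*F - 7 = -7 + 3*F)
-21091 - (D(4) + 40)*N(6, 4) = -21091 - (-√3/9 + 40)*(-7 + 3*6) = -21091 - (40 - √3/9)*(-7 + 18) = -21091 - (40 - √3/9)*11 = -21091 - (440 - 11*√3/9) = -21091 + (-440 + 11*√3/9) = -21531 + 11*√3/9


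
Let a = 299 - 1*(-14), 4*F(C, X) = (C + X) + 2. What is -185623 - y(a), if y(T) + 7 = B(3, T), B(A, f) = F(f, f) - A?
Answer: -185770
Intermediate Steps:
F(C, X) = 1/2 + C/4 + X/4 (F(C, X) = ((C + X) + 2)/4 = (2 + C + X)/4 = 1/2 + C/4 + X/4)
a = 313 (a = 299 + 14 = 313)
B(A, f) = 1/2 + f/2 - A (B(A, f) = (1/2 + f/4 + f/4) - A = (1/2 + f/2) - A = 1/2 + f/2 - A)
y(T) = -19/2 + T/2 (y(T) = -7 + (1/2 + T/2 - 1*3) = -7 + (1/2 + T/2 - 3) = -7 + (-5/2 + T/2) = -19/2 + T/2)
-185623 - y(a) = -185623 - (-19/2 + (1/2)*313) = -185623 - (-19/2 + 313/2) = -185623 - 1*147 = -185623 - 147 = -185770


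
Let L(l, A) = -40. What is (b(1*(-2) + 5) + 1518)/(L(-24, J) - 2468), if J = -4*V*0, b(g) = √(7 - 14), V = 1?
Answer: -23/38 - I*√7/2508 ≈ -0.60526 - 0.0010549*I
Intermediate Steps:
b(g) = I*√7 (b(g) = √(-7) = I*√7)
J = 0 (J = -4*1*0 = -4*0 = 0)
(b(1*(-2) + 5) + 1518)/(L(-24, J) - 2468) = (I*√7 + 1518)/(-40 - 2468) = (1518 + I*√7)/(-2508) = (1518 + I*√7)*(-1/2508) = -23/38 - I*√7/2508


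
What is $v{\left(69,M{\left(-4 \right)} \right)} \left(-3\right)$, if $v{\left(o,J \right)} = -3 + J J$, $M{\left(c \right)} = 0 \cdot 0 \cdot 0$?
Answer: $9$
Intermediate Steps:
$M{\left(c \right)} = 0$ ($M{\left(c \right)} = 0 \cdot 0 = 0$)
$v{\left(o,J \right)} = -3 + J^{2}$
$v{\left(69,M{\left(-4 \right)} \right)} \left(-3\right) = \left(-3 + 0^{2}\right) \left(-3\right) = \left(-3 + 0\right) \left(-3\right) = \left(-3\right) \left(-3\right) = 9$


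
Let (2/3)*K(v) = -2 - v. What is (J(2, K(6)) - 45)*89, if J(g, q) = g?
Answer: -3827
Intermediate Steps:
K(v) = -3 - 3*v/2 (K(v) = 3*(-2 - v)/2 = -3 - 3*v/2)
(J(2, K(6)) - 45)*89 = (2 - 45)*89 = -43*89 = -3827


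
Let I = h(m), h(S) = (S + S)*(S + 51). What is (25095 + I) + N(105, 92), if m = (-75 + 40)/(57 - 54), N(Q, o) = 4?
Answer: 217631/9 ≈ 24181.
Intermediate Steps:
m = -35/3 ≈ -11.667
h(S) = 2*S*(51 + S) (h(S) = (2*S)*(51 + S) = 2*S*(51 + S))
I = -8260/9 (I = 2*(-35/3)*(51 - 35/3) = 2*(-35/3)*(118/3) = -8260/9 ≈ -917.78)
(25095 + I) + N(105, 92) = (25095 - 8260/9) + 4 = 217595/9 + 4 = 217631/9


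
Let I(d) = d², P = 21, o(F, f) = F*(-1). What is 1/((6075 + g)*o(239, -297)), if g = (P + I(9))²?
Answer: -1/3938481 ≈ -2.5391e-7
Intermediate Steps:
o(F, f) = -F
g = 10404 (g = (21 + 9²)² = (21 + 81)² = 102² = 10404)
1/((6075 + g)*o(239, -297)) = 1/((6075 + 10404)*((-1*239))) = 1/(16479*(-239)) = (1/16479)*(-1/239) = -1/3938481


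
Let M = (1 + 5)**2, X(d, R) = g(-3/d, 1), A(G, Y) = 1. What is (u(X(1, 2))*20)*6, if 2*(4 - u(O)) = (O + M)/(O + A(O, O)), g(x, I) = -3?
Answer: 1470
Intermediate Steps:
X(d, R) = -3
M = 36 (M = 6**2 = 36)
u(O) = 4 - (36 + O)/(2*(1 + O)) (u(O) = 4 - (O + 36)/(2*(O + 1)) = 4 - (36 + O)/(2*(1 + O)))
(u(X(1, 2))*20)*6 = ((7*(-4 - 3)/(2*(1 - 3)))*20)*6 = (((7/2)*(-7)/(-2))*20)*6 = (((7/2)*(-1/2)*(-7))*20)*6 = ((49/4)*20)*6 = 245*6 = 1470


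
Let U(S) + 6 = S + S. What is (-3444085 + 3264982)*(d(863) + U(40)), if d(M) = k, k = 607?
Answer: -121969143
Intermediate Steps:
d(M) = 607
U(S) = -6 + 2*S (U(S) = -6 + (S + S) = -6 + 2*S)
(-3444085 + 3264982)*(d(863) + U(40)) = (-3444085 + 3264982)*(607 + (-6 + 2*40)) = -179103*(607 + (-6 + 80)) = -179103*(607 + 74) = -179103*681 = -121969143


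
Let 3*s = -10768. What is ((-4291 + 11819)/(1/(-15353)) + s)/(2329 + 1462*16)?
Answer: -346742920/77163 ≈ -4493.6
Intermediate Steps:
s = -10768/3 (s = (⅓)*(-10768) = -10768/3 ≈ -3589.3)
((-4291 + 11819)/(1/(-15353)) + s)/(2329 + 1462*16) = ((-4291 + 11819)/(1/(-15353)) - 10768/3)/(2329 + 1462*16) = (7528/(-1/15353) - 10768/3)/(2329 + 23392) = (7528*(-15353) - 10768/3)/25721 = (-115577384 - 10768/3)*(1/25721) = -346742920/3*1/25721 = -346742920/77163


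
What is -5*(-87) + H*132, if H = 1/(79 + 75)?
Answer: 3051/7 ≈ 435.86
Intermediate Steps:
H = 1/154 ≈ 0.0064935
-5*(-87) + H*132 = -5*(-87) + (1/154)*132 = 435 + 6/7 = 3051/7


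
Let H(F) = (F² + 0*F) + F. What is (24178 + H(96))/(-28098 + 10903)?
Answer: -6698/3439 ≈ -1.9477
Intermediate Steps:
H(F) = F + F² (H(F) = (F² + 0) + F = F² + F = F + F²)
(24178 + H(96))/(-28098 + 10903) = (24178 + 96*(1 + 96))/(-28098 + 10903) = (24178 + 96*97)/(-17195) = (24178 + 9312)*(-1/17195) = 33490*(-1/17195) = -6698/3439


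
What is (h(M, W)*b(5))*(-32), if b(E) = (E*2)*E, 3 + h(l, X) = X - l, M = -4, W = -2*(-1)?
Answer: -4800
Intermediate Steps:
W = 2
h(l, X) = -3 + X - l (h(l, X) = -3 + (X - l) = -3 + X - l)
b(E) = 2*E² (b(E) = (2*E)*E = 2*E²)
(h(M, W)*b(5))*(-32) = ((-3 + 2 - 1*(-4))*(2*5²))*(-32) = ((-3 + 2 + 4)*(2*25))*(-32) = (3*50)*(-32) = 150*(-32) = -4800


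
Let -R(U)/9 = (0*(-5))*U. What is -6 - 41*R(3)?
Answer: -6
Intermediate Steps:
R(U) = 0 (R(U) = -9*0*(-5)*U = -0*U = -9*0 = 0)
-6 - 41*R(3) = -6 - 41*0 = -6 + 0 = -6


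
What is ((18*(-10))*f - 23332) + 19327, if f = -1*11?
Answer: -2025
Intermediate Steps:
f = -11
((18*(-10))*f - 23332) + 19327 = ((18*(-10))*(-11) - 23332) + 19327 = (-180*(-11) - 23332) + 19327 = (1980 - 23332) + 19327 = -21352 + 19327 = -2025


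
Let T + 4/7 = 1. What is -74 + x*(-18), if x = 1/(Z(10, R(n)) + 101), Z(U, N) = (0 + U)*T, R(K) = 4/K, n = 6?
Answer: -54664/737 ≈ -74.171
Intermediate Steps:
T = 3/7 (T = -4/7 + 1 = 3/7 ≈ 0.42857)
Z(U, N) = 3*U/7 (Z(U, N) = (0 + U)*(3/7) = U*(3/7) = 3*U/7)
x = 7/737 (x = 1/((3/7)*10 + 101) = 1/(30/7 + 101) = 1/(737/7) = 7/737 ≈ 0.0094980)
-74 + x*(-18) = -74 + (7/737)*(-18) = -74 - 126/737 = -54664/737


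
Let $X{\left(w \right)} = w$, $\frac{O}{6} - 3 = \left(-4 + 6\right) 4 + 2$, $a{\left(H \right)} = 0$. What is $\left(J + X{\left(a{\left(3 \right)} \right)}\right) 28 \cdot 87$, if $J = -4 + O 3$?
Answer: $560280$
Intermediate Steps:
$O = 78$ ($O = 18 + 6 \left(\left(-4 + 6\right) 4 + 2\right) = 18 + 6 \left(2 \cdot 4 + 2\right) = 18 + 6 \left(8 + 2\right) = 18 + 6 \cdot 10 = 18 + 60 = 78$)
$J = 230$ ($J = -4 + 78 \cdot 3 = -4 + 234 = 230$)
$\left(J + X{\left(a{\left(3 \right)} \right)}\right) 28 \cdot 87 = \left(230 + 0\right) 28 \cdot 87 = 230 \cdot 28 \cdot 87 = 6440 \cdot 87 = 560280$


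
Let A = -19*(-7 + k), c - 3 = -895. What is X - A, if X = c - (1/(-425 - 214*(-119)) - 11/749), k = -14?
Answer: -10503956231/8136387 ≈ -1291.0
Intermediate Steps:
c = -892 (c = 3 - 895 = -892)
A = 399 (A = -19*(-7 - 14) = -19*(-21) = 399)
X = -7257537818/8136387 (X = -892 - (1/(-425 - 214*(-119)) - 11/749) = -892 - (-1/119/(-639) - 11*1/749) = -892 - (-1/639*(-1/119) - 11/749) = -892 - (1/76041 - 11/749) = -892 - 1*(-119386/8136387) = -892 + 119386/8136387 = -7257537818/8136387 ≈ -891.99)
X - A = -7257537818/8136387 - 1*399 = -7257537818/8136387 - 399 = -10503956231/8136387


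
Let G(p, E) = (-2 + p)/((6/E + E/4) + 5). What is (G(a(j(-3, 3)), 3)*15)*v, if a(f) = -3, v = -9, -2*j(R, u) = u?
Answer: 2700/31 ≈ 87.097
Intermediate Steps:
j(R, u) = -u/2
G(p, E) = (-2 + p)/(5 + 6/E + E/4) (G(p, E) = (-2 + p)/((6/E + E*(¼)) + 5) = (-2 + p)/((6/E + E/4) + 5) = (-2 + p)/(5 + 6/E + E/4))
(G(a(j(-3, 3)), 3)*15)*v = ((4*3*(-2 - 3)/(24 + 3² + 20*3))*15)*(-9) = ((4*3*(-5)/(24 + 9 + 60))*15)*(-9) = ((4*3*(-5)/93)*15)*(-9) = ((4*3*(1/93)*(-5))*15)*(-9) = -20/31*15*(-9) = -300/31*(-9) = 2700/31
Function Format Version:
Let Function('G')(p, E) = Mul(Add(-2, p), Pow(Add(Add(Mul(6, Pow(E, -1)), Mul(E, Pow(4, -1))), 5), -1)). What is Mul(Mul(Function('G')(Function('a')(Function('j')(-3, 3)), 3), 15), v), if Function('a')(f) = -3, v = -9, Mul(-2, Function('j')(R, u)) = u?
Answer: Rational(2700, 31) ≈ 87.097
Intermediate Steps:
Function('j')(R, u) = Mul(Rational(-1, 2), u)
Function('G')(p, E) = Mul(Pow(Add(5, Mul(6, Pow(E, -1)), Mul(Rational(1, 4), E)), -1), Add(-2, p)) (Function('G')(p, E) = Mul(Add(-2, p), Pow(Add(Add(Mul(6, Pow(E, -1)), Mul(E, Rational(1, 4))), 5), -1)) = Mul(Add(-2, p), Pow(Add(Add(Mul(6, Pow(E, -1)), Mul(Rational(1, 4), E)), 5), -1)) = Mul(Add(-2, p), Pow(Add(5, Mul(6, Pow(E, -1)), Mul(Rational(1, 4), E)), -1)) = Mul(Pow(Add(5, Mul(6, Pow(E, -1)), Mul(Rational(1, 4), E)), -1), Add(-2, p)))
Mul(Mul(Function('G')(Function('a')(Function('j')(-3, 3)), 3), 15), v) = Mul(Mul(Mul(4, 3, Pow(Add(24, Pow(3, 2), Mul(20, 3)), -1), Add(-2, -3)), 15), -9) = Mul(Mul(Mul(4, 3, Pow(Add(24, 9, 60), -1), -5), 15), -9) = Mul(Mul(Mul(4, 3, Pow(93, -1), -5), 15), -9) = Mul(Mul(Mul(4, 3, Rational(1, 93), -5), 15), -9) = Mul(Mul(Rational(-20, 31), 15), -9) = Mul(Rational(-300, 31), -9) = Rational(2700, 31)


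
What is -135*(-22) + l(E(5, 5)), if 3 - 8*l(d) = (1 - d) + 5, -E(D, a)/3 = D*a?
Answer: 11841/4 ≈ 2960.3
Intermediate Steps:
E(D, a) = -3*D*a
l(d) = -3/8 + d/8 (l(d) = 3/8 - ((1 - d) + 5)/8 = 3/8 - (6 - d)/8 = 3/8 + (-3/4 + d/8) = -3/8 + d/8)
-135*(-22) + l(E(5, 5)) = -135*(-22) + (-3/8 + (-3*5*5)/8) = 2970 + (-3/8 + (1/8)*(-75)) = 2970 + (-3/8 - 75/8) = 2970 - 39/4 = 11841/4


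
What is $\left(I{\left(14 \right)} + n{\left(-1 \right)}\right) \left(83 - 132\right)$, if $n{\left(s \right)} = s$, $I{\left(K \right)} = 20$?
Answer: $-931$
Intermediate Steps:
$\left(I{\left(14 \right)} + n{\left(-1 \right)}\right) \left(83 - 132\right) = \left(20 - 1\right) \left(83 - 132\right) = 19 \left(-49\right) = -931$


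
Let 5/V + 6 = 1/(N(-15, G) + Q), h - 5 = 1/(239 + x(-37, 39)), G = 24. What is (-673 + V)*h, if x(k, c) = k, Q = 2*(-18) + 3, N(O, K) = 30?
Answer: -6471411/1919 ≈ -3372.3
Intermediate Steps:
Q = -33 (Q = -36 + 3 = -33)
h = 1011/202 (h = 5 + 1/(239 - 37) = 5 + 1/202 = 1011/202 ≈ 5.0050)
V = -15/19 (V = 5/(-6 + 1/(30 - 33)) = 5/(-6 + 1/(-3)) = 5/(-6 - ⅓) = 5/(-19/3) = 5*(-3/19) = -15/19 ≈ -0.78947)
(-673 + V)*h = (-673 - 15/19)*(1011/202) = -12802/19*1011/202 = -6471411/1919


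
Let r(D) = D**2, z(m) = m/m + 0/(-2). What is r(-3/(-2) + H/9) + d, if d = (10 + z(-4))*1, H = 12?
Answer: 685/36 ≈ 19.028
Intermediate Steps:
z(m) = 1 (z(m) = 1 + 0*(-1/2) = 1 + 0 = 1)
d = 11 (d = (10 + 1)*1 = 11*1 = 11)
r(-3/(-2) + H/9) + d = (-3/(-2) + 12/9)**2 + 11 = (-3*(-1/2) + 12*(1/9))**2 + 11 = (3/2 + 4/3)**2 + 11 = (17/6)**2 + 11 = 289/36 + 11 = 685/36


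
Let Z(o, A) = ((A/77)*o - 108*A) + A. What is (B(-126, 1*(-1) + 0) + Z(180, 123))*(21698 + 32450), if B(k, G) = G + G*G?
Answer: -53674584036/77 ≈ -6.9707e+8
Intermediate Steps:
Z(o, A) = -107*A + A*o/77 (Z(o, A) = ((A*(1/77))*o - 108*A) + A = ((A/77)*o - 108*A) + A = (A*o/77 - 108*A) + A = (-108*A + A*o/77) + A = -107*A + A*o/77)
B(k, G) = G + G**2
(B(-126, 1*(-1) + 0) + Z(180, 123))*(21698 + 32450) = ((1*(-1) + 0)*(1 + (1*(-1) + 0)) + (1/77)*123*(-8239 + 180))*(21698 + 32450) = ((-1 + 0)*(1 + (-1 + 0)) + (1/77)*123*(-8059))*54148 = (-(1 - 1) - 991257/77)*54148 = (-1*0 - 991257/77)*54148 = (0 - 991257/77)*54148 = -991257/77*54148 = -53674584036/77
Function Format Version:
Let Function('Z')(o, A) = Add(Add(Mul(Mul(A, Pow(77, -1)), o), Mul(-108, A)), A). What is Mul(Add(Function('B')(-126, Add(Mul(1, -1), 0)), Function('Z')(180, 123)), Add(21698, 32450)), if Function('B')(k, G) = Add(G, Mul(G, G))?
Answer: Rational(-53674584036, 77) ≈ -6.9707e+8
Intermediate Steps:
Function('Z')(o, A) = Add(Mul(-107, A), Mul(Rational(1, 77), A, o)) (Function('Z')(o, A) = Add(Add(Mul(Mul(A, Rational(1, 77)), o), Mul(-108, A)), A) = Add(Add(Mul(Mul(Rational(1, 77), A), o), Mul(-108, A)), A) = Add(Add(Mul(Rational(1, 77), A, o), Mul(-108, A)), A) = Add(Add(Mul(-108, A), Mul(Rational(1, 77), A, o)), A) = Add(Mul(-107, A), Mul(Rational(1, 77), A, o)))
Function('B')(k, G) = Add(G, Pow(G, 2))
Mul(Add(Function('B')(-126, Add(Mul(1, -1), 0)), Function('Z')(180, 123)), Add(21698, 32450)) = Mul(Add(Mul(Add(Mul(1, -1), 0), Add(1, Add(Mul(1, -1), 0))), Mul(Rational(1, 77), 123, Add(-8239, 180))), Add(21698, 32450)) = Mul(Add(Mul(Add(-1, 0), Add(1, Add(-1, 0))), Mul(Rational(1, 77), 123, -8059)), 54148) = Mul(Add(Mul(-1, Add(1, -1)), Rational(-991257, 77)), 54148) = Mul(Add(Mul(-1, 0), Rational(-991257, 77)), 54148) = Mul(Add(0, Rational(-991257, 77)), 54148) = Mul(Rational(-991257, 77), 54148) = Rational(-53674584036, 77)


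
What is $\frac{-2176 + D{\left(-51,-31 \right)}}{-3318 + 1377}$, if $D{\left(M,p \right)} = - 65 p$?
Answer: $\frac{161}{1941} \approx 0.082947$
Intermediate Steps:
$\frac{-2176 + D{\left(-51,-31 \right)}}{-3318 + 1377} = \frac{-2176 - -2015}{-3318 + 1377} = \frac{-2176 + 2015}{-1941} = \left(-161\right) \left(- \frac{1}{1941}\right) = \frac{161}{1941}$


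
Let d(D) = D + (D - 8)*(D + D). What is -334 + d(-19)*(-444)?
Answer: -447442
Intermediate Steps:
d(D) = D + 2*D*(-8 + D) (d(D) = D + (-8 + D)*(2*D) = D + 2*D*(-8 + D))
-334 + d(-19)*(-444) = -334 - 19*(-15 + 2*(-19))*(-444) = -334 - 19*(-15 - 38)*(-444) = -334 - 19*(-53)*(-444) = -334 + 1007*(-444) = -334 - 447108 = -447442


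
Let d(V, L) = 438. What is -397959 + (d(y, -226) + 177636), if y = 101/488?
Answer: -219885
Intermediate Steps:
y = 101/488 (y = 101*(1/488) = 101/488 ≈ 0.20697)
-397959 + (d(y, -226) + 177636) = -397959 + (438 + 177636) = -397959 + 178074 = -219885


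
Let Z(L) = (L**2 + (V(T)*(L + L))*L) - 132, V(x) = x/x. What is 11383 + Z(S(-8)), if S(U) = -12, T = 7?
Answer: 11683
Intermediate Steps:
V(x) = 1
Z(L) = -132 + 3*L**2 (Z(L) = (L**2 + (1*(L + L))*L) - 132 = (L**2 + (1*(2*L))*L) - 132 = (L**2 + (2*L)*L) - 132 = (L**2 + 2*L**2) - 132 = 3*L**2 - 132 = -132 + 3*L**2)
11383 + Z(S(-8)) = 11383 + (-132 + 3*(-12)**2) = 11383 + (-132 + 3*144) = 11383 + (-132 + 432) = 11383 + 300 = 11683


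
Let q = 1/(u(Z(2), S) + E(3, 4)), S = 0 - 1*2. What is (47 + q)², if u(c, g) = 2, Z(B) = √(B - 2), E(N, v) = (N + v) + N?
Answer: 319225/144 ≈ 2216.8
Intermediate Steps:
E(N, v) = v + 2*N
Z(B) = √(-2 + B)
S = -2 (S = 0 - 2 = -2)
q = 1/12 (q = 1/(2 + (4 + 2*3)) = 1/(2 + (4 + 6)) = 1/(2 + 10) = 1/12 ≈ 0.083333)
(47 + q)² = (47 + 1/12)² = (565/12)² = 319225/144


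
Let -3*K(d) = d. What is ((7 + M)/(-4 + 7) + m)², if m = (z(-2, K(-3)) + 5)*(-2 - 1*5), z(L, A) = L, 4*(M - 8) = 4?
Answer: 2209/9 ≈ 245.44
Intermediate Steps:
M = 9 (M = 8 + (¼)*4 = 8 + 1 = 9)
K(d) = -d/3
m = -21 (m = (-2 + 5)*(-2 - 1*5) = 3*(-2 - 5) = 3*(-7) = -21)
((7 + M)/(-4 + 7) + m)² = ((7 + 9)/(-4 + 7) - 21)² = (16/3 - 21)² = (-47/3)² = 2209/9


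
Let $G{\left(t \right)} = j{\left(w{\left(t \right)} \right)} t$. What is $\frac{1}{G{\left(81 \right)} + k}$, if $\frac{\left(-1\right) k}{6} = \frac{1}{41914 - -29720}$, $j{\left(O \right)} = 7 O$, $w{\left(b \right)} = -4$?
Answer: $- \frac{11939}{27077653} \approx -0.00044092$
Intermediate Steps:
$G{\left(t \right)} = - 28 t$ ($G{\left(t \right)} = 7 \left(-4\right) t = - 28 t$)
$k = - \frac{1}{11939}$ ($k = - \frac{6}{41914 - -29720} = - \frac{6}{41914 + 29720} = - \frac{6}{71634} = \left(-6\right) \frac{1}{71634} = - \frac{1}{11939} \approx -8.3759 \cdot 10^{-5}$)
$\frac{1}{G{\left(81 \right)} + k} = \frac{1}{\left(-28\right) 81 - \frac{1}{11939}} = \frac{1}{-2268 - \frac{1}{11939}} = \frac{1}{- \frac{27077653}{11939}} = - \frac{11939}{27077653}$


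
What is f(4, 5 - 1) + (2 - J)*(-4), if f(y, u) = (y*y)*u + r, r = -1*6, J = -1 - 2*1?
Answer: 38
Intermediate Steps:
J = -3 (J = -1 - 2 = -3)
r = -6
f(y, u) = -6 + u*y**2 (f(y, u) = (y*y)*u - 6 = y**2*u - 6 = u*y**2 - 6 = -6 + u*y**2)
f(4, 5 - 1) + (2 - J)*(-4) = (-6 + (5 - 1)*4**2) + (2 - 1*(-3))*(-4) = (-6 + 4*16) + (2 + 3)*(-4) = (-6 + 64) + 5*(-4) = 58 - 20 = 38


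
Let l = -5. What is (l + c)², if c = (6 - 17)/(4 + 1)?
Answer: 1296/25 ≈ 51.840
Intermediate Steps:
c = -11/5 ≈ -2.2000
(l + c)² = (-5 - 11/5)² = (-36/5)² = 1296/25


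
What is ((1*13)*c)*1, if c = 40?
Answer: 520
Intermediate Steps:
((1*13)*c)*1 = ((1*13)*40)*1 = (13*40)*1 = 520*1 = 520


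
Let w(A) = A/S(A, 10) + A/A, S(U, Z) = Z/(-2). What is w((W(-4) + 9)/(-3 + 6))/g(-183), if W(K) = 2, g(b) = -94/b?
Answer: 122/235 ≈ 0.51915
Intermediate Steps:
S(U, Z) = -Z/2 (S(U, Z) = Z*(-1/2) = -Z/2)
w(A) = 1 - A/5 (w(A) = A/((-1/2*10)) + A/A = A/(-5) + 1 = A*(-1/5) + 1 = -A/5 + 1 = 1 - A/5)
w((W(-4) + 9)/(-3 + 6))/g(-183) = (1 - (2 + 9)/(5*(-3 + 6)))/((-94/(-183))) = (1 - 11/(5*3))/((-94*(-1/183))) = (1 - 11/(5*3))/(94/183) = (1 - 1/5*11/3)*(183/94) = (1 - 11/15)*(183/94) = (4/15)*(183/94) = 122/235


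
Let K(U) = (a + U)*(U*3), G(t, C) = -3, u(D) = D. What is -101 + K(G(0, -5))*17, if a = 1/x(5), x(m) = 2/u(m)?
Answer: -49/2 ≈ -24.500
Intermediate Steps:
x(m) = 2/m
a = 5/2 (a = 1/(2/5) = 1/(2*(⅕)) = 1/(⅖) = 5/2 ≈ 2.5000)
K(U) = 3*U*(5/2 + U) (K(U) = (5/2 + U)*(U*3) = (5/2 + U)*(3*U) = 3*U*(5/2 + U))
-101 + K(G(0, -5))*17 = -101 + ((3/2)*(-3)*(5 + 2*(-3)))*17 = -101 + ((3/2)*(-3)*(5 - 6))*17 = -101 + ((3/2)*(-3)*(-1))*17 = -101 + (9/2)*17 = -101 + 153/2 = -49/2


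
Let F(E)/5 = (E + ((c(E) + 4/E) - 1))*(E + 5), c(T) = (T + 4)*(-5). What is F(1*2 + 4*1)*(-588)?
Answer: 1433740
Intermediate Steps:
c(T) = -20 - 5*T (c(T) = (4 + T)*(-5) = -20 - 5*T)
F(E) = 5*(5 + E)*(-21 - 4*E + 4/E) (F(E) = 5*((E + (((-20 - 5*E) + 4/E) - 1))*(E + 5)) = 5*((E + ((-20 - 5*E + 4/E) - 1))*(5 + E)) = 5*((E + (-21 - 5*E + 4/E))*(5 + E)) = 5*((-21 - 4*E + 4/E)*(5 + E)) = 5*((5 + E)*(-21 - 4*E + 4/E)) = 5*(5 + E)*(-21 - 4*E + 4/E))
F(1*2 + 4*1)*(-588) = (-505 - 205*(1*2 + 4*1) - 20*(1*2 + 4*1)² + 100/(1*2 + 4*1))*(-588) = (-505 - 205*(2 + 4) - 20*(2 + 4)² + 100/(2 + 4))*(-588) = (-505 - 205*6 - 20*6² + 100/6)*(-588) = (-505 - 1230 - 20*36 + 100*(⅙))*(-588) = (-505 - 1230 - 720 + 50/3)*(-588) = -7315/3*(-588) = 1433740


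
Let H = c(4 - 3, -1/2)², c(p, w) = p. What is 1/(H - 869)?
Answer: -1/868 ≈ -0.0011521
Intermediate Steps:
H = 1 (H = (4 - 3)² = 1² = 1)
1/(H - 869) = 1/(1 - 869) = 1/(-868) = -1/868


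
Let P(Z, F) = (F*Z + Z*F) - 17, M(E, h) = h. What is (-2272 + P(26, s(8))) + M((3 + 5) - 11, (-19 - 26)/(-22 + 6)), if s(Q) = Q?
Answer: -29923/16 ≈ -1870.2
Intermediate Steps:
P(Z, F) = -17 + 2*F*Z (P(Z, F) = (F*Z + F*Z) - 17 = 2*F*Z - 17 = -17 + 2*F*Z)
(-2272 + P(26, s(8))) + M((3 + 5) - 11, (-19 - 26)/(-22 + 6)) = (-2272 + (-17 + 2*8*26)) + (-19 - 26)/(-22 + 6) = (-2272 + (-17 + 416)) - 45/(-16) = (-2272 + 399) - 45*(-1/16) = -1873 + 45/16 = -29923/16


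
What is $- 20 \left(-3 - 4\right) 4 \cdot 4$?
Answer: $2240$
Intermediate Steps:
$- 20 \left(-3 - 4\right) 4 \cdot 4 = - 20 \left(\left(-7\right) 4\right) 4 = \left(-20\right) \left(-28\right) 4 = 560 \cdot 4 = 2240$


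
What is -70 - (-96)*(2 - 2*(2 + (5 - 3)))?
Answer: -646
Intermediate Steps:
-70 - (-96)*(2 - 2*(2 + (5 - 3))) = -70 - (-96)*(2 - 2*(2 + 2)) = -70 - (-96)*(2 - 2*4) = -70 - (-96)*(2 - 8) = -70 - (-96)*(-6) = -70 - 32*18 = -70 - 576 = -646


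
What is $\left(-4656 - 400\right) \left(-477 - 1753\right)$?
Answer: $11274880$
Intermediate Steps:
$\left(-4656 - 400\right) \left(-477 - 1753\right) = \left(-5056\right) \left(-2230\right) = 11274880$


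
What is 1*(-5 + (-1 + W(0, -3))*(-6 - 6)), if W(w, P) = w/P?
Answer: 7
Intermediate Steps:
1*(-5 + (-1 + W(0, -3))*(-6 - 6)) = 1*(-5 + (-1 + 0/(-3))*(-6 - 6)) = 1*(-5 + (-1 + 0*(-⅓))*(-12)) = 1*(-5 + (-1 + 0)*(-12)) = 1*(-5 - 1*(-12)) = 1*(-5 + 12) = 1*7 = 7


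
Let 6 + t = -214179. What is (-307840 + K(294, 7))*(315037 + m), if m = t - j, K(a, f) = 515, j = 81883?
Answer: -5829647925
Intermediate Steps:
t = -214185 (t = -6 - 214179 = -214185)
m = -296068 (m = -214185 - 1*81883 = -214185 - 81883 = -296068)
(-307840 + K(294, 7))*(315037 + m) = (-307840 + 515)*(315037 - 296068) = -307325*18969 = -5829647925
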